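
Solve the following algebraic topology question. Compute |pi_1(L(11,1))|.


pi_1(L(p,q)) = Z/pZ for any q coprime to p.
|pi_1(L(11,1))| = 11

11


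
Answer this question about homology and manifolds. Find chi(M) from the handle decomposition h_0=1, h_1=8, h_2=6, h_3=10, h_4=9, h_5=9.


Handles of index k contribute (-1)^k to chi (same as CW cells).
chi = (1) + (-8) + (6) + (-10) + (9) + (-9) = -11

-11


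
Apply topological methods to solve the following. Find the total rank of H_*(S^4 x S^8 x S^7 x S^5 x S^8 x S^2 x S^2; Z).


Total Betti number is multiplicative under products.
Each S^d (d>=1) has total Betti number 2.
There are 7 sphere factors.
Total = 2^7 = 128

128


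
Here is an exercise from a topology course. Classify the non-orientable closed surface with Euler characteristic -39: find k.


chi = 2 - k for closed non-orientable surfaces with k crosscaps.
-39 = 2 - k
k = 2 - (-39) = 41

41


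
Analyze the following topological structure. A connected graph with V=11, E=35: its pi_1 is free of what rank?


For a connected graph: rank(pi_1) = b_1 = E - V + 1 = 1 - chi.
chi = V - E = 11 - 35 = -24.
rank = 1 - (-24) = 35 - 11 + 1 = 25

25


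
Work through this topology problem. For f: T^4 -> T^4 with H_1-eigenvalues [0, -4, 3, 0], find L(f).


For a torus self-map: L(f) = det(I - A) where A acts on H_1.
L(f) = (1-0) * (1--4) * (1-3) * (1-0) = 1 * 5 * -2 * 1 = -10

-10


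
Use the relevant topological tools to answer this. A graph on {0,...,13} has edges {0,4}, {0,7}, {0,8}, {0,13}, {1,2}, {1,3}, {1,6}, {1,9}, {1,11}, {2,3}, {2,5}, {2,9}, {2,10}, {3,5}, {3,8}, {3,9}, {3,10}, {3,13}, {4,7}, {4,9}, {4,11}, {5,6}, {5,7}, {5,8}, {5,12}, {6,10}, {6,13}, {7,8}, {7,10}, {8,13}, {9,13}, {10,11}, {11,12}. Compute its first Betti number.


b_1 = E - V + (number of components).
E = 33, V = 14, components = 1.
b_1 = 33 - 14 + 1 = 20

20


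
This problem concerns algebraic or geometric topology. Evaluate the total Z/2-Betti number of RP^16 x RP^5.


dim H^*(RP^n; Z/2) = n+1 (one Z/2 in each degree 0..n).
Total Betti number is multiplicative.
Total = (16+1) * (5+1) = 17 * 6 = 102

102


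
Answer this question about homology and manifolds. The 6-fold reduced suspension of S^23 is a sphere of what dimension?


Each suspension raises dimension by 1: Sigma S^n = S^{n+1}.
Sigma^6 S^23 = S^{23+6} = S^29

29


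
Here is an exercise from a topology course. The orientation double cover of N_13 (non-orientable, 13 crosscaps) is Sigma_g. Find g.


chi(N_13) = 2 - 13 = -11.
Double cover: chi(Sigma_g) = 2 * chi(N_13) = 2*(-11) = -22.
2 - 2g = -22, so g = (2 - (-22))/2 = 24/2 = 12

12


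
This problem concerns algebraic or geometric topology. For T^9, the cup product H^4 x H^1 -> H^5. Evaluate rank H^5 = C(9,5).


Cup product: H^p x H^q -> H^{p+q}; here p+q = 4+1 = 5.
rank H^k(T^n) = C(n,k).
C(9,5) = 126

126


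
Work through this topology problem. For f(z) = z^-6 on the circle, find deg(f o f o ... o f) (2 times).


deg(f) = -6. Degree is multiplicative: deg(f^2) = (deg f)^2.
deg(f^2) = (-6)^2 = 36

36


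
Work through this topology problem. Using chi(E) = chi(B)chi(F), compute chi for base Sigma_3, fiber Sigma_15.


For a fiber bundle F -> E -> B (with CW structure): chi(E) = chi(B) * chi(F).
chi(Sigma_3) = -4, chi(Sigma_15) = -28.
chi(E) = (-4) * (-28) = 112

112


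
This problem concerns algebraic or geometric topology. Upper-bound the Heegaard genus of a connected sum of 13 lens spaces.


Heegaard genus satisfies g(A#B) <= g(A) + g(B).
Each lens space has g = 1.
Upper bound: 13 * 1 = 13

13


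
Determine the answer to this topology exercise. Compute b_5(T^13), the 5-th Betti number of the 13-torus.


By the Kunneth formula, b_k(T^n) = C(n,k).
b_5(T^13) = C(13,5).
C(13,5) = 13!/(5!*8!) = 1287

1287


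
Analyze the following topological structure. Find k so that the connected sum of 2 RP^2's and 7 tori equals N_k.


Since a >= 1, the sum is non-orientable; each T^2 can be replaced by RP^2 # RP^2 (since T^2#RP^2 = 3RP^2).
Total crosscaps k = 2 + 2*7 = 16.
Check via chi: chi = 2*1 + 7*0 - (2+7-1)*2 = -14 = 2 - k = -14. Consistent.

16


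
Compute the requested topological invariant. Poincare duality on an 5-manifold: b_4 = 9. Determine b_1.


Poincare duality for closed orientable n-manifolds: b_k = b_{n-k}.
Here n = 5, so b_1 = b_4 = 9

9


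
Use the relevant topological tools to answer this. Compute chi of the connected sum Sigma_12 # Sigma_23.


chi(Sigma_12) = 2 - 2*12 = -22
chi(Sigma_23) = 2 - 2*23 = -44
For surfaces: chi(A#B) = chi(A) + chi(B) - 2.
chi = -22 + -44 - 2 = -68

-68


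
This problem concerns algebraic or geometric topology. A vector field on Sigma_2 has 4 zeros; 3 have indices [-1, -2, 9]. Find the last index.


Poincare-Hopf: sum of indices = chi(M).
chi(Sigma_2) = 2 - 2*2 = -2.
Sum of known indices = 6.
x = chi - (sum known) = -2 - (6) = -8

-8


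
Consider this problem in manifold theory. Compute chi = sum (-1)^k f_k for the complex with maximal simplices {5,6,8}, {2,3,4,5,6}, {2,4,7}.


Enumerate all faces; f-vector: f_0=7, f_1=14, f_2=12, f_3=5, f_4=1.
chi = sum (-1)^k f_k = 1

1


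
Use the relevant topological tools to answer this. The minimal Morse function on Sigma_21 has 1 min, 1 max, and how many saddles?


A perfect Morse function has m_k = b_k.
For Sigma_21: b_0=1, b_1=2g=42, b_2=1.
Saddles m_1 = 2g = 42

42


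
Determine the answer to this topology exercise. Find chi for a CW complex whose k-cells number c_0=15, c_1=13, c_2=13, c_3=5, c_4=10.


chi = sum_k (-1)^k c_k.
= (-1)^0*15 + (-1)^1*13 + (-1)^2*13 + (-1)^3*5 + (-1)^4*10
= (15) + (-13) + (13) + (-5) + (10)
= 20

20


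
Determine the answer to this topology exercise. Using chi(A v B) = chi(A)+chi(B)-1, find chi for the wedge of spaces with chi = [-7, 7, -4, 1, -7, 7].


chi(A v B) = chi(A) + chi(B) - 1 (one point identified).
For 6 spaces: chi = (sum chi_i) - (6 - 1).
sum = -3; chi = -3 - 5 = -8

-8


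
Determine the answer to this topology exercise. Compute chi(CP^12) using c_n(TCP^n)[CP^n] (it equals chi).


For any closed oriented manifold, <e(TM),[M]> = chi(M).
chi(CP^12) = 12+1 = 13

13


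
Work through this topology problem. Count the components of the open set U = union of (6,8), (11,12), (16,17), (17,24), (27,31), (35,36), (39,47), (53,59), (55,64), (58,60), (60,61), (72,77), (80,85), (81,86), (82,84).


Sort and merge overlapping open intervals.
Merged: (6,8), (11,12), (16,17), (17,24), (27,31), (35,36), (39,47), (53,64), (72,77), (80,86).
Number of components = 10

10


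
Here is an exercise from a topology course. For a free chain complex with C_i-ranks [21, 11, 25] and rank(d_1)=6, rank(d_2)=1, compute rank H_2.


rank H_k = rank(ker d_k) - rank(im d_{k+1}).
rank(ker d_2) = rank(C_2) - rank(d_2) = 25 - 1 = 24.
rank(im d_{2+1}) = 0.
rank H_2 = 24 - 0 = 24

24


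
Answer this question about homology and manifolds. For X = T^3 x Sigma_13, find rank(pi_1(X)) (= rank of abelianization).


pi_1(A x B) = pi_1(A) x pi_1(B); rank of abelianization = b_1.
b_1(T^3) = 3, b_1(Sigma_13) = 2*13 = 26.
b_1(product) = 3 + 26 = 29

29


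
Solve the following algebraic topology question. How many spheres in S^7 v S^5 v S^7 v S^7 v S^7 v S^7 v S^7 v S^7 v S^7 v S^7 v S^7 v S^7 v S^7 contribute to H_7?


For a wedge of spheres, H_k (k>0) is free on one generator per sphere of dimension k.
Spheres of dimension 7: count = 12.
b_7 = 12

12


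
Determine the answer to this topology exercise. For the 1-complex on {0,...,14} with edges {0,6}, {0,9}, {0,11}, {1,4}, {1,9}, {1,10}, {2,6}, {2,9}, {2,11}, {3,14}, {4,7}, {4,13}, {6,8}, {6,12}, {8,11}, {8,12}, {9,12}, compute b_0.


Run DFS/union-find over 15 vertices.
V = 15, E = 17.
Number of components = 3

3


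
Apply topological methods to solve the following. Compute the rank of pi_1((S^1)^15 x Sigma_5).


pi_1(A x B) = pi_1(A) x pi_1(B); rank of abelianization = b_1.
b_1(T^15) = 15, b_1(Sigma_5) = 2*5 = 10.
b_1(product) = 15 + 10 = 25

25


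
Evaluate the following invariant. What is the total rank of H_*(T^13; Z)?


b_k(T^13) = C(13,k), so the sum over k is sum_k C(13,k) = 2^13.
Total = 2^13 = 8192

8192


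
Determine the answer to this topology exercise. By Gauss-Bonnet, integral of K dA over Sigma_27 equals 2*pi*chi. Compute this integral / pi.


Gauss-Bonnet: integral K dA = 2*pi*chi(M).
chi(Sigma_27) = 2 - 2*27 = -52.
(integral K dA)/pi = 2*chi = 2*(-52) = -104

-104


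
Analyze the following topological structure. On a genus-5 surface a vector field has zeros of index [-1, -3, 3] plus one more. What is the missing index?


Poincare-Hopf: sum of indices = chi(M).
chi(Sigma_5) = 2 - 2*5 = -8.
Sum of known indices = -1.
x = chi - (sum known) = -8 - (-1) = -7

-7


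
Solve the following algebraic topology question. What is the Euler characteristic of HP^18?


HP^18 has one cell in each dimension 0, 4, ..., 4*18 (18+1 cells, all even-dim).
chi = 18 + 1 = 19

19


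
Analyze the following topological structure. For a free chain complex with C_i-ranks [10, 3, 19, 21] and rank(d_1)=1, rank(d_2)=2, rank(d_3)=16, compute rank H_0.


rank H_k = rank(ker d_k) - rank(im d_{k+1}).
rank(ker d_0) = rank(C_0) - rank(d_0) = 10 - 0 = 10.
rank(im d_{0+1}) = 1.
rank H_0 = 10 - 1 = 9

9


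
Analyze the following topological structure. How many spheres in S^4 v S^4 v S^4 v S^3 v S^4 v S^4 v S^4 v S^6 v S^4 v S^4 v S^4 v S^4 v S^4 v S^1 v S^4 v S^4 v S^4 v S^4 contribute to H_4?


For a wedge of spheres, H_k (k>0) is free on one generator per sphere of dimension k.
Spheres of dimension 4: count = 15.
b_4 = 15

15


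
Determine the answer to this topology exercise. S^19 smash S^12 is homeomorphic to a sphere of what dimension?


S^m ^ S^n = S^{m+n}.
k = 19 + 12 = 31

31


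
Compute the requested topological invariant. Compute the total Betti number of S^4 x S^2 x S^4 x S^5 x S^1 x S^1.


Total Betti number is multiplicative under products.
Each S^d (d>=1) has total Betti number 2.
There are 6 sphere factors.
Total = 2^6 = 64

64


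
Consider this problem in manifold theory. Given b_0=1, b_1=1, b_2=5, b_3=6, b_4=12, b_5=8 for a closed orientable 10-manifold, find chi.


By Poincare duality b_k = b_{10-k}, so full Betti numbers: b_0=1, b_1=1, b_2=5, b_3=6, b_4=12, b_5=8, b_6=12, b_7=6, b_8=5, b_9=1, b_10=1.
chi = sum (-1)^k b_k = 14

14


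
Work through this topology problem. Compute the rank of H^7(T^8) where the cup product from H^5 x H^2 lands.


Cup product: H^p x H^q -> H^{p+q}; here p+q = 5+2 = 7.
rank H^k(T^n) = C(n,k).
C(8,7) = 8

8


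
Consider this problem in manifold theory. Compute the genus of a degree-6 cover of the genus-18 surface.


For an n-sheeted cover: chi(E) = n * chi(B).
chi(Sigma_18) = 2 - 2*18 = -34.
chi(E) = 6 * (-34) = -204.
genus(E) = (2 - chi(E))/2 = (2 - (-204))/2 = 206/2 = 103

103


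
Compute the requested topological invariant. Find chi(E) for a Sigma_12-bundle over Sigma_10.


For a fiber bundle F -> E -> B (with CW structure): chi(E) = chi(B) * chi(F).
chi(Sigma_10) = -18, chi(Sigma_12) = -22.
chi(E) = (-18) * (-22) = 396

396


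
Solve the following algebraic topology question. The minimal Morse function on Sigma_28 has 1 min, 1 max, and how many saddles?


A perfect Morse function has m_k = b_k.
For Sigma_28: b_0=1, b_1=2g=56, b_2=1.
Saddles m_1 = 2g = 56

56


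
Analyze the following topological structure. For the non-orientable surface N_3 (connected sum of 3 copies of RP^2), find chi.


For a non-orientable closed surface with k crosscaps: chi = 2 - k.
Here k = 3.
chi = 2 - 3 = -1

-1


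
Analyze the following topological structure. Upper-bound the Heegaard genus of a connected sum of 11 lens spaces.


Heegaard genus satisfies g(A#B) <= g(A) + g(B).
Each lens space has g = 1.
Upper bound: 11 * 1 = 11

11


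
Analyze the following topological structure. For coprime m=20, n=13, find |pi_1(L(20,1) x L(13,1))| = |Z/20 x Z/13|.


pi_1(X x Y) = pi_1(X) x pi_1(Y).
pi_1(L(20,1)) = Z/20, pi_1(L(13,1)) = Z/13.
|Z/20 x Z/13| = 20 * 13 = 260

260


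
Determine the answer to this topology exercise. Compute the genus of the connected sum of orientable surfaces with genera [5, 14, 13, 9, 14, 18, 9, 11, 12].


Genus is additive under connected sum of orientable surfaces.
g = 5 + 14 + 13 + 9 + 14 + 18 + 9 + 11 + 12 = 105

105


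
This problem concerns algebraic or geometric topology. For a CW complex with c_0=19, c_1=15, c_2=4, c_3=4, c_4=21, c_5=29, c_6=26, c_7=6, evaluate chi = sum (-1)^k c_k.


chi = sum_k (-1)^k c_k.
= (-1)^0*19 + (-1)^1*15 + (-1)^2*4 + (-1)^3*4 + (-1)^4*21 + (-1)^5*29 + (-1)^6*26 + (-1)^7*6
= (19) + (-15) + (4) + (-4) + (21) + (-29) + (26) + (-6)
= 16

16


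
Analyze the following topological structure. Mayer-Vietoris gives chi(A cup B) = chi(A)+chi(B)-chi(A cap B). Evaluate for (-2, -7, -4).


chi(A cup B) = chi(A) + chi(B) - chi(A cap B)
= -2 + (-7) - (-4)
= -5

-5


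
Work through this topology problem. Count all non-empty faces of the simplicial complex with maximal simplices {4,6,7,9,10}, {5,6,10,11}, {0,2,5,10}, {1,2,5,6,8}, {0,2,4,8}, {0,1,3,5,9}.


Each maximal simplex on m vertices has 2^m - 1 nonempty faces.
Take the union (dedupe shared faces).
Total distinct faces = 115

115


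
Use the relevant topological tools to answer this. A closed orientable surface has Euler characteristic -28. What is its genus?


chi = 2 - 2g for closed orientable surfaces.
-28 = 2 - 2g
2g = 2 - (-28) = 30
g = 15

15


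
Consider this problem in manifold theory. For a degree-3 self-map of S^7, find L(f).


On S^7: L(f) = tr(f_0*) + (-1)^7 tr(f_7*) = 1 + (-1)^7 * deg(f).
L(f) = 1 + (-1)^7 * 3 = 1 + -3 = -2

-2


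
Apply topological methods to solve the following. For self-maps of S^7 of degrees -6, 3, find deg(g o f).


Degree is multiplicative under composition: deg(g o f) = deg(g) * deg(f).
= 3 * -6 = -18

-18


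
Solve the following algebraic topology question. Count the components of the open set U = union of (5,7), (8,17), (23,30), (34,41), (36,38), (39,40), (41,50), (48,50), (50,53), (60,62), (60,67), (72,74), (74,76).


Sort and merge overlapping open intervals.
Merged: (5,7), (8,17), (23,30), (34,41), (41,50), (50,53), (60,67), (72,74), (74,76).
Number of components = 9

9


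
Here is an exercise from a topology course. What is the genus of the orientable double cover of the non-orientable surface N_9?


chi(N_9) = 2 - 9 = -7.
Double cover: chi(Sigma_g) = 2 * chi(N_9) = 2*(-7) = -14.
2 - 2g = -14, so g = (2 - (-14))/2 = 16/2 = 8

8


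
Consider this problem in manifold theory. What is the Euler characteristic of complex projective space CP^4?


CP^4 has one cell in each even dimension 0, 2, ..., 2*4 (4+1 cells total).
All cells are even-dimensional, so chi = number of cells.
chi = 4 + 1 = 5

5


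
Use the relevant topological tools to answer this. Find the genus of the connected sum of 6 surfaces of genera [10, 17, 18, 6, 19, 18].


Genus is additive under connected sum of orientable surfaces.
g = 10 + 17 + 18 + 6 + 19 + 18 = 88

88


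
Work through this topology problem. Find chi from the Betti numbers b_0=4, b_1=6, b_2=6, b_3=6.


chi = sum_k (-1)^k b_k.
= (4) + (-6) + (6) + (-6)
= -2

-2


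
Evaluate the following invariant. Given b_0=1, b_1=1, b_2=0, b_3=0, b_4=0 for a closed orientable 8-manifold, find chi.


By Poincare duality b_k = b_{8-k}, so full Betti numbers: b_0=1, b_1=1, b_2=0, b_3=0, b_4=0, b_5=0, b_6=0, b_7=1, b_8=1.
chi = sum (-1)^k b_k = 0

0


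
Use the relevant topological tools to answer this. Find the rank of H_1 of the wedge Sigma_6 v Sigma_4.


For a wedge: H_1(A v B) = H_1(A) + H_1(B).
b_1(Sigma_6) = 12, b_1(Sigma_4) = 8.
b_1 = 12 + 8 = 20

20


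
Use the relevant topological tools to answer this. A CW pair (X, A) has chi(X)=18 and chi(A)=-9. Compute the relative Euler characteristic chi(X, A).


Relative Euler characteristic: chi(X, A) = chi(X) - chi(A).
= 18 - (-9) = 27

27


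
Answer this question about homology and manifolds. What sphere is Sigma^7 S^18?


Each suspension raises dimension by 1: Sigma S^n = S^{n+1}.
Sigma^7 S^18 = S^{18+7} = S^25

25


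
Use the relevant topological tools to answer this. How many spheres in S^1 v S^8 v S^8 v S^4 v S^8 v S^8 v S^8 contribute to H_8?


For a wedge of spheres, H_k (k>0) is free on one generator per sphere of dimension k.
Spheres of dimension 8: count = 5.
b_8 = 5

5


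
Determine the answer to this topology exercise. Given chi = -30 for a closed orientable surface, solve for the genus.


chi = 2 - 2g for closed orientable surfaces.
-30 = 2 - 2g
2g = 2 - (-30) = 32
g = 16

16


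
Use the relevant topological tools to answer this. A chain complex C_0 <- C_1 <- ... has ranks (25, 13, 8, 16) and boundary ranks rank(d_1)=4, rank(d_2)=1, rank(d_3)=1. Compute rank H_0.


rank H_k = rank(ker d_k) - rank(im d_{k+1}).
rank(ker d_0) = rank(C_0) - rank(d_0) = 25 - 0 = 25.
rank(im d_{0+1}) = 4.
rank H_0 = 25 - 4 = 21

21


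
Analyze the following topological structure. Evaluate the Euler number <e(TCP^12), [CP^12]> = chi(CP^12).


For any closed oriented manifold, <e(TM),[M]> = chi(M).
chi(CP^12) = 12+1 = 13

13


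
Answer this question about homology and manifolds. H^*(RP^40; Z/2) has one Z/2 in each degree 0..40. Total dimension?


H^k(RP^40; Z/2) = Z/2 for each 0 <= k <= 40.
Total dimension = 40 + 1 = 41

41


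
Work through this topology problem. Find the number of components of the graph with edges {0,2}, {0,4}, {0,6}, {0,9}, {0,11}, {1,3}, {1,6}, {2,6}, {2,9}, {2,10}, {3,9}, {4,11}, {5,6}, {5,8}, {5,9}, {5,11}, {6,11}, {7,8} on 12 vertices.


Run DFS/union-find over 12 vertices.
V = 12, E = 18.
Number of components = 1

1


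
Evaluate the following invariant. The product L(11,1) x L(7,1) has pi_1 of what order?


pi_1(X x Y) = pi_1(X) x pi_1(Y).
pi_1(L(11,1)) = Z/11, pi_1(L(7,1)) = Z/7.
|Z/11 x Z/7| = 11 * 7 = 77

77


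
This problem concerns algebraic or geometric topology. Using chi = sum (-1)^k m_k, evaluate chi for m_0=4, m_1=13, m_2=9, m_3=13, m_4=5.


Morse theory: chi(M) = sum_k (-1)^k m_k where m_k = #(index-k critical points).
= (4) + (-13) + (9) + (-13) + (5) = -8

-8


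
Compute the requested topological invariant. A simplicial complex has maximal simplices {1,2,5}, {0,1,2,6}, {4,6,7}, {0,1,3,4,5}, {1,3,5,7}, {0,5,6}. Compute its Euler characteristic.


Enumerate all faces; f-vector: f_0=8, f_1=23, f_2=20, f_3=7, f_4=1.
chi = sum (-1)^k f_k = -1

-1


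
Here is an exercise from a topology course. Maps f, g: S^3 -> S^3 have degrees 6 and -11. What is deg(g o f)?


Degree is multiplicative under composition: deg(g o f) = deg(g) * deg(f).
= -11 * 6 = -66

-66


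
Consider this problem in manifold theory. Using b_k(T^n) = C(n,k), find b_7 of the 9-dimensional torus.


By the Kunneth formula, b_k(T^n) = C(n,k).
b_7(T^9) = C(9,7).
C(9,7) = 9!/(7!*2!) = 36

36


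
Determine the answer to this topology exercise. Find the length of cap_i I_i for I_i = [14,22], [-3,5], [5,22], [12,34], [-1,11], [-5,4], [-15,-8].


Intersection = [max(a_i), min(b_i)] = [14, -8].
Since 14 > -8, the intersection is empty.
Length = 0

0


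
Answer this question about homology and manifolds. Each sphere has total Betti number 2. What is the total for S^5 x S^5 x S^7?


Total Betti number is multiplicative under products.
Each S^d (d>=1) has total Betti number 2.
There are 3 sphere factors.
Total = 2^3 = 8

8


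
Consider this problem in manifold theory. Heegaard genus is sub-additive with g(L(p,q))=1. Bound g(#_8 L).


Heegaard genus satisfies g(A#B) <= g(A) + g(B).
Each lens space has g = 1.
Upper bound: 8 * 1 = 8

8


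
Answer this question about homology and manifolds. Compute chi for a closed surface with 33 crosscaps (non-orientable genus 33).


For a non-orientable closed surface with k crosscaps: chi = 2 - k.
Here k = 33.
chi = 2 - 33 = -31

-31


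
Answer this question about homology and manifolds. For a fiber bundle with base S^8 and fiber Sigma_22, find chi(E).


chi(S^8) = 2 (n even), chi(Sigma_22) = 2 - 2*22 = -42.
chi(E) = 2 * (-42) = -84

-84


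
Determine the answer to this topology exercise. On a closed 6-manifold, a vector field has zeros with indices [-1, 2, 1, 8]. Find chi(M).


Poincare-Hopf: chi(M) = sum of indices of zeros.
chi = (-1) + (2) + (1) + (8) = 10

10


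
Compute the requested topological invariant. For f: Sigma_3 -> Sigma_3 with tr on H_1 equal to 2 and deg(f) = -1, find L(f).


L(f) = tr(f_0*) - tr(f_1*) + tr(f_2*).
= 1 - (2) + (-1)
= -2

-2


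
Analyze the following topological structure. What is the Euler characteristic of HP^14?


HP^14 has one cell in each dimension 0, 4, ..., 4*14 (14+1 cells, all even-dim).
chi = 14 + 1 = 15

15


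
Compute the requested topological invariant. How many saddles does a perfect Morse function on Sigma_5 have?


A perfect Morse function has m_k = b_k.
For Sigma_5: b_0=1, b_1=2g=10, b_2=1.
Saddles m_1 = 2g = 10

10


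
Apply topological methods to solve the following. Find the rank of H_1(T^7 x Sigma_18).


pi_1(A x B) = pi_1(A) x pi_1(B); rank of abelianization = b_1.
b_1(T^7) = 7, b_1(Sigma_18) = 2*18 = 36.
b_1(product) = 7 + 36 = 43

43


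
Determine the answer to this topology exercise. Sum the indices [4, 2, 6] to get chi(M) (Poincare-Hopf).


Poincare-Hopf: chi(M) = sum of indices of zeros.
chi = (4) + (2) + (6) = 12

12


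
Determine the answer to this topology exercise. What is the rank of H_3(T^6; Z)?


By the Kunneth formula, b_k(T^n) = C(n,k).
b_3(T^6) = C(6,3).
C(6,3) = 6!/(3!*3!) = 20

20


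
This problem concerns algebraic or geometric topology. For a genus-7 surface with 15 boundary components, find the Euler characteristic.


For a compact orientable surface with genus g and b boundary components: chi = 2 - 2g - b.
chi = 2 - 2*7 - 15 = 2 - 14 - 15 = -27

-27


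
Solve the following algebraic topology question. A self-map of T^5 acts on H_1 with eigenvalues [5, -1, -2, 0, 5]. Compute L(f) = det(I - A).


For a torus self-map: L(f) = det(I - A) where A acts on H_1.
L(f) = (1-5) * (1--1) * (1--2) * (1-0) * (1-5) = -4 * 2 * 3 * 1 * -4 = 96

96


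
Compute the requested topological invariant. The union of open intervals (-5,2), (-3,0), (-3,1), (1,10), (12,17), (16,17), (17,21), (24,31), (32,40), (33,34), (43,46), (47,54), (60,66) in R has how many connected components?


Sort and merge overlapping open intervals.
Merged: (-5,10), (12,17), (17,21), (24,31), (32,40), (43,46), (47,54), (60,66).
Number of components = 8

8


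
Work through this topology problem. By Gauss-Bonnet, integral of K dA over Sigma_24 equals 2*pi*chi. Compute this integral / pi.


Gauss-Bonnet: integral K dA = 2*pi*chi(M).
chi(Sigma_24) = 2 - 2*24 = -46.
(integral K dA)/pi = 2*chi = 2*(-46) = -92

-92


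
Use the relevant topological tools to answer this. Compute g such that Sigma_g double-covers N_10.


chi(N_10) = 2 - 10 = -8.
Double cover: chi(Sigma_g) = 2 * chi(N_10) = 2*(-8) = -16.
2 - 2g = -16, so g = (2 - (-16))/2 = 18/2 = 9

9


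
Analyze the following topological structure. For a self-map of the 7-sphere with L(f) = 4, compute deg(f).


L(f) = 1 + (-1)^7 deg(f) on S^7.
4 = 1 + (-1)^7 * deg(f)
(-1)^7 * deg(f) = 3
deg(f) = -3

-3


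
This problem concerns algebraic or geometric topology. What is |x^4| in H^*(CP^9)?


|x| = 2 in H^*(CP^n).
|x^4| = 4 * |x| = 4 * 2 = 8

8


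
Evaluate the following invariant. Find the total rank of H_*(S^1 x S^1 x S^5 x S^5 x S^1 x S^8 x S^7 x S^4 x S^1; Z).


Total Betti number is multiplicative under products.
Each S^d (d>=1) has total Betti number 2.
There are 9 sphere factors.
Total = 2^9 = 512

512


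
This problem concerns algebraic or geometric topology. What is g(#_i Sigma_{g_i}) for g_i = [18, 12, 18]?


Genus is additive under connected sum of orientable surfaces.
g = 18 + 12 + 18 = 48

48


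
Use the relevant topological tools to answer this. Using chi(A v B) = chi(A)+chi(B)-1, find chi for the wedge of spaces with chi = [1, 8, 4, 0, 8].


chi(A v B) = chi(A) + chi(B) - 1 (one point identified).
For 5 spaces: chi = (sum chi_i) - (5 - 1).
sum = 21; chi = 21 - 4 = 17

17


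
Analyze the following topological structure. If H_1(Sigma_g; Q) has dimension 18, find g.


For a closed orientable surface: b_1 = 2g.
18 = 2g
g = 18 / 2 = 9

9


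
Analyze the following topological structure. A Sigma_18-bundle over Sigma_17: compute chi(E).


For a fiber bundle F -> E -> B (with CW structure): chi(E) = chi(B) * chi(F).
chi(Sigma_17) = -32, chi(Sigma_18) = -34.
chi(E) = (-32) * (-34) = 1088

1088


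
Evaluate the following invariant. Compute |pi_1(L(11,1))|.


pi_1(L(p,q)) = Z/pZ for any q coprime to p.
|pi_1(L(11,1))| = 11

11


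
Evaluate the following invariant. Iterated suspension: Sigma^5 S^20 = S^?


Each suspension raises dimension by 1: Sigma S^n = S^{n+1}.
Sigma^5 S^20 = S^{20+5} = S^25

25


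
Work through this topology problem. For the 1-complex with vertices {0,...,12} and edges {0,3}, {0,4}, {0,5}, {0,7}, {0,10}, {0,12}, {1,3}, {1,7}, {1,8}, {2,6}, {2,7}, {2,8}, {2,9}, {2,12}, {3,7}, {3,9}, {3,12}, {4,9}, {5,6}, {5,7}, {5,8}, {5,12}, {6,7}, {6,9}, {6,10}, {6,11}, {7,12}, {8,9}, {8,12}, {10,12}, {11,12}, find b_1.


b_1 = E - V + (number of components).
E = 31, V = 13, components = 1.
b_1 = 31 - 13 + 1 = 19

19


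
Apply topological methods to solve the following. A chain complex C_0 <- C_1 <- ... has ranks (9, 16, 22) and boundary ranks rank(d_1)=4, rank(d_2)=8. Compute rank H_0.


rank H_k = rank(ker d_k) - rank(im d_{k+1}).
rank(ker d_0) = rank(C_0) - rank(d_0) = 9 - 0 = 9.
rank(im d_{0+1}) = 4.
rank H_0 = 9 - 4 = 5

5


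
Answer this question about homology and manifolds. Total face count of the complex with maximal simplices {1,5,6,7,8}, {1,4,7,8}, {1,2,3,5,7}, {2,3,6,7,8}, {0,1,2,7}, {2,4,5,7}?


Each maximal simplex on m vertices has 2^m - 1 nonempty faces.
Take the union (dedupe shared faces).
Total distinct faces = 95

95


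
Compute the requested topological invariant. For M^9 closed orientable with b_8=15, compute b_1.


Poincare duality for closed orientable n-manifolds: b_k = b_{n-k}.
Here n = 9, so b_1 = b_8 = 15

15


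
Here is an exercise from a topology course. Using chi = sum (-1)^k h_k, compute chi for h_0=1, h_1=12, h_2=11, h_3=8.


Handles of index k contribute (-1)^k to chi (same as CW cells).
chi = (1) + (-12) + (11) + (-8) = -8

-8


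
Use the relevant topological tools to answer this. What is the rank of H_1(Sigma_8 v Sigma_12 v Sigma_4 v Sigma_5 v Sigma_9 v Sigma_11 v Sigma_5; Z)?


For a wedge X v Y: reduced H_k(X v Y) = H_k(X) + H_k(Y).
Each Sigma_g contributes b_1 = 2g.
b_1 = 16 + 24 + 8 + 10 + 18 + 22 + 10 = 108

108


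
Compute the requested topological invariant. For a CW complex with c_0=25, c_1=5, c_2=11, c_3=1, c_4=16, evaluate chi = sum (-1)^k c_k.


chi = sum_k (-1)^k c_k.
= (-1)^0*25 + (-1)^1*5 + (-1)^2*11 + (-1)^3*1 + (-1)^4*16
= (25) + (-5) + (11) + (-1) + (16)
= 46

46


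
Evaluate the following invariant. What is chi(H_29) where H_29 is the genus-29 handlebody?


A genus-g handlebody deformation retracts to a wedge of g circles.
chi(vee_g S^1) = 1 - g.
chi(H_29) = 1 - 29 = -28

-28


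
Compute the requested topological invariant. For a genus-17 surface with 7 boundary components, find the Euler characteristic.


For a compact orientable surface with genus g and b boundary components: chi = 2 - 2g - b.
chi = 2 - 2*17 - 7 = 2 - 34 - 7 = -39

-39


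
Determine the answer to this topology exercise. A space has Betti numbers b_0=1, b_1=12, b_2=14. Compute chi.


chi = sum_k (-1)^k b_k.
= (1) + (-12) + (14)
= 3

3


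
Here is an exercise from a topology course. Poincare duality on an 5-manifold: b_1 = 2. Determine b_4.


Poincare duality for closed orientable n-manifolds: b_k = b_{n-k}.
Here n = 5, so b_4 = b_1 = 2

2


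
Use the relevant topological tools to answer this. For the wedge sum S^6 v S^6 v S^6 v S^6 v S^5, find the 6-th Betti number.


For a wedge of spheres, H_k (k>0) is free on one generator per sphere of dimension k.
Spheres of dimension 6: count = 4.
b_6 = 4

4


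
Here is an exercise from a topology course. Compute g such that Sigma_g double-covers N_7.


chi(N_7) = 2 - 7 = -5.
Double cover: chi(Sigma_g) = 2 * chi(N_7) = 2*(-5) = -10.
2 - 2g = -10, so g = (2 - (-10))/2 = 12/2 = 6

6


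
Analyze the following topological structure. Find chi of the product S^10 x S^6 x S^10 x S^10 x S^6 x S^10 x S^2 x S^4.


chi is multiplicative: chi(X x Y) = chi(X) chi(Y).
Each even-dim sphere has chi = 2. There are 8 factors.
chi = 2^8 = 256

256


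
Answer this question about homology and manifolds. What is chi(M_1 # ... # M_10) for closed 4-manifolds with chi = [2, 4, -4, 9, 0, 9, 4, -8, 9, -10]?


For n-manifolds: chi(A#B) = chi(A) + chi(B) - chi(S^4).
chi(S^4) = 1 + (-1)^4 = 2.
chi(#) = (sum chi_i) - (10-1)*chi(S^4) = 15 - 9*2 = -3

-3


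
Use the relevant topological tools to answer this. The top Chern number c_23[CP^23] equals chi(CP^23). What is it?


For any closed oriented manifold, <e(TM),[M]> = chi(M).
chi(CP^23) = 23+1 = 24

24


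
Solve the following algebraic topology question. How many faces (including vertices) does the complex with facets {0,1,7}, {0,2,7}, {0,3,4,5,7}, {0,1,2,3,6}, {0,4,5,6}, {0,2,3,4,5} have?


Each maximal simplex on m vertices has 2^m - 1 nonempty faces.
Take the union (dedupe shared faces).
Total distinct faces = 81

81


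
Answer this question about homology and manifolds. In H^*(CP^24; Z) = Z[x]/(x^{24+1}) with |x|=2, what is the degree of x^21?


|x| = 2 in H^*(CP^n).
|x^21| = 21 * |x| = 21 * 2 = 42

42


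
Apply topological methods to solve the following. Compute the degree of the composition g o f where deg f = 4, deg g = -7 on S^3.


Degree is multiplicative under composition: deg(g o f) = deg(g) * deg(f).
= -7 * 4 = -28

-28


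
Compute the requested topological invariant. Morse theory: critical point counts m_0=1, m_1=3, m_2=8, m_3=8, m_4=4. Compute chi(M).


Morse theory: chi(M) = sum_k (-1)^k m_k where m_k = #(index-k critical points).
= (1) + (-3) + (8) + (-8) + (4) = 2

2


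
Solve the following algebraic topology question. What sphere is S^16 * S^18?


Join of spheres: S^m * S^n = S^{m+n+1}.
dim = 16 + 18 + 1 = 35

35


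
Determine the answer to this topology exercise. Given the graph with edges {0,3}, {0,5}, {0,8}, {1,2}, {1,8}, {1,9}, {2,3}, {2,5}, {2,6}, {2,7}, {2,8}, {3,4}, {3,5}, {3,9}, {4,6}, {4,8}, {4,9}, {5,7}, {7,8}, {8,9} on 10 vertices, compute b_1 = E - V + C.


b_1 = E - V + (number of components).
E = 20, V = 10, components = 1.
b_1 = 20 - 10 + 1 = 11

11


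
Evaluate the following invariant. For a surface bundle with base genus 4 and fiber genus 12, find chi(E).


For a fiber bundle F -> E -> B (with CW structure): chi(E) = chi(B) * chi(F).
chi(Sigma_4) = -6, chi(Sigma_12) = -22.
chi(E) = (-6) * (-22) = 132

132


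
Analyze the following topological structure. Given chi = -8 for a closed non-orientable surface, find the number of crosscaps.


chi = 2 - k for closed non-orientable surfaces with k crosscaps.
-8 = 2 - k
k = 2 - (-8) = 10

10


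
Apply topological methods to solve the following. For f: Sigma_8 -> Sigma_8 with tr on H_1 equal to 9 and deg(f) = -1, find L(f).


L(f) = tr(f_0*) - tr(f_1*) + tr(f_2*).
= 1 - (9) + (-1)
= -9

-9


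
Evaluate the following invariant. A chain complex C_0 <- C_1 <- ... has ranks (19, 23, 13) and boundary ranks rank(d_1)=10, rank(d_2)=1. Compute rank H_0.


rank H_k = rank(ker d_k) - rank(im d_{k+1}).
rank(ker d_0) = rank(C_0) - rank(d_0) = 19 - 0 = 19.
rank(im d_{0+1}) = 10.
rank H_0 = 19 - 10 = 9

9


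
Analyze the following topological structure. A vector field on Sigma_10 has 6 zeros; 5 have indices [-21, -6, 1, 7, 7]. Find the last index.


Poincare-Hopf: sum of indices = chi(M).
chi(Sigma_10) = 2 - 2*10 = -18.
Sum of known indices = -12.
x = chi - (sum known) = -18 - (-12) = -6

-6


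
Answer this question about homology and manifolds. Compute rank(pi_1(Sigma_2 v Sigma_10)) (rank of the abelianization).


For a wedge: H_1(A v B) = H_1(A) + H_1(B).
b_1(Sigma_2) = 4, b_1(Sigma_10) = 20.
b_1 = 4 + 20 = 24

24


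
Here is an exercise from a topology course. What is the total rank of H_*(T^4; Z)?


b_k(T^4) = C(4,k), so the sum over k is sum_k C(4,k) = 2^4.
Total = 2^4 = 16

16


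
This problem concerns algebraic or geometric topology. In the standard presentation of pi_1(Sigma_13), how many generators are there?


Standard presentation: pi_1(Sigma_g) = <a_1,b_1,...,a_g,b_g | [a_1,b_1]...[a_g,b_g] = 1>.
Number of generators = 2g = 2*13 = 26

26


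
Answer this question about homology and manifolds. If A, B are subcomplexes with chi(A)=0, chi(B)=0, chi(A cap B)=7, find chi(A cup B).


chi(A cup B) = chi(A) + chi(B) - chi(A cap B)
= 0 + (0) - (7)
= -7

-7


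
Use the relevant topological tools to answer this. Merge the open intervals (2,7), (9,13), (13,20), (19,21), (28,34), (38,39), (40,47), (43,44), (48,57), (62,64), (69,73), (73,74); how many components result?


Sort and merge overlapping open intervals.
Merged: (2,7), (9,13), (13,21), (28,34), (38,39), (40,47), (48,57), (62,64), (69,73), (73,74).
Number of components = 10

10


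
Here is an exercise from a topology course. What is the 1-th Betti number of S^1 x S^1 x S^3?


Each S^d has Poincare polynomial 1 + t^d.
The product S^1 x S^1 x S^3 has Poincare polynomial prod(1+t^d_i).
Expanding: b_0=1, b_1=2, b_2=1, b_3=1, b_4=2, b_5=1.
b_1 = 2

2


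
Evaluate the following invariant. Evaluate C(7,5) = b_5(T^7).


By the Kunneth formula, b_k(T^n) = C(n,k).
b_5(T^7) = C(7,5).
C(7,5) = 7!/(5!*2!) = 21

21


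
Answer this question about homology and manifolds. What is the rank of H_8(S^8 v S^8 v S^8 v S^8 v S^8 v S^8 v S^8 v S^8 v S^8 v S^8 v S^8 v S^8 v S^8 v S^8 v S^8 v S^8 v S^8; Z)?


For a wedge of spheres, H_k (k>0) is free on one generator per sphere of dimension k.
Spheres of dimension 8: count = 17.
b_8 = 17

17


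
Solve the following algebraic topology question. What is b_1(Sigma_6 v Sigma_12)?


For a wedge: H_1(A v B) = H_1(A) + H_1(B).
b_1(Sigma_6) = 12, b_1(Sigma_12) = 24.
b_1 = 12 + 24 = 36

36


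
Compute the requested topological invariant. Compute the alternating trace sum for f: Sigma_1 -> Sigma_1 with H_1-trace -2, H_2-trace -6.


L(f) = tr(f_0*) - tr(f_1*) + tr(f_2*).
= 1 - (-2) + (-6)
= -3

-3


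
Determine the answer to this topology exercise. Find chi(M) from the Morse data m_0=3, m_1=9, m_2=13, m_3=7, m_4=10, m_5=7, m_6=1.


Morse theory: chi(M) = sum_k (-1)^k m_k where m_k = #(index-k critical points).
= (3) + (-9) + (13) + (-7) + (10) + (-7) + (1) = 4

4


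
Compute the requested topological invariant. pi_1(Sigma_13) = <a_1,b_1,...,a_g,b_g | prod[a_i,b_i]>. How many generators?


Standard presentation: pi_1(Sigma_g) = <a_1,b_1,...,a_g,b_g | [a_1,b_1]...[a_g,b_g] = 1>.
Number of generators = 2g = 2*13 = 26

26


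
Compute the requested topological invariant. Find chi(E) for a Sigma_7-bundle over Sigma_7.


For a fiber bundle F -> E -> B (with CW structure): chi(E) = chi(B) * chi(F).
chi(Sigma_7) = -12, chi(Sigma_7) = -12.
chi(E) = (-12) * (-12) = 144

144


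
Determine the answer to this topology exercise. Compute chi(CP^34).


CP^34 has one cell in each even dimension 0, 2, ..., 2*34 (34+1 cells total).
All cells are even-dimensional, so chi = number of cells.
chi = 34 + 1 = 35

35


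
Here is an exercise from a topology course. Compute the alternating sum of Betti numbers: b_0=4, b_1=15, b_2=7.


chi = sum_k (-1)^k b_k.
= (4) + (-15) + (7)
= -4

-4


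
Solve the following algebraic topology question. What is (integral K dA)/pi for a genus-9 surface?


Gauss-Bonnet: integral K dA = 2*pi*chi(M).
chi(Sigma_9) = 2 - 2*9 = -16.
(integral K dA)/pi = 2*chi = 2*(-16) = -32

-32


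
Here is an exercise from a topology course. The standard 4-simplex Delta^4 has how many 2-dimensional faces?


Delta^4 has 4+1 vertices. A 2-face is a choice of 2+1 vertices.
f_2 = C(4+1, 2+1) = C(5,3) = 10

10


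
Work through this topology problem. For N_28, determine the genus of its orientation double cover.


chi(N_28) = 2 - 28 = -26.
Double cover: chi(Sigma_g) = 2 * chi(N_28) = 2*(-26) = -52.
2 - 2g = -52, so g = (2 - (-52))/2 = 54/2 = 27

27


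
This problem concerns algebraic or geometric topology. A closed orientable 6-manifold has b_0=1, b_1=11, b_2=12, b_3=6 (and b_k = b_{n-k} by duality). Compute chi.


By Poincare duality b_k = b_{6-k}, so full Betti numbers: b_0=1, b_1=11, b_2=12, b_3=6, b_4=12, b_5=11, b_6=1.
chi = sum (-1)^k b_k = -2

-2


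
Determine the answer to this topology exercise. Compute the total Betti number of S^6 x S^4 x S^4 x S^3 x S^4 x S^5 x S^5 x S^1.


Total Betti number is multiplicative under products.
Each S^d (d>=1) has total Betti number 2.
There are 8 sphere factors.
Total = 2^8 = 256

256


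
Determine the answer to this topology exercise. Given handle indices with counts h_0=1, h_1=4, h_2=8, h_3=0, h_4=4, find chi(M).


Handles of index k contribute (-1)^k to chi (same as CW cells).
chi = (1) + (-4) + (8) + (0) + (4) = 9

9


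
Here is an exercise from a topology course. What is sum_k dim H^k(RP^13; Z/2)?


H^k(RP^13; Z/2) = Z/2 for each 0 <= k <= 13.
Total dimension = 13 + 1 = 14

14


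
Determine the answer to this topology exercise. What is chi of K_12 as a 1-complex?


K_12: V = 12, E = C(12,2) = 66.
chi = V - E = 12 - 66 = -54

-54


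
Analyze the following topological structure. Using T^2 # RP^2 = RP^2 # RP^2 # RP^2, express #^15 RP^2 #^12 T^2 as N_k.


Since a >= 1, the sum is non-orientable; each T^2 can be replaced by RP^2 # RP^2 (since T^2#RP^2 = 3RP^2).
Total crosscaps k = 15 + 2*12 = 39.
Check via chi: chi = 15*1 + 12*0 - (15+12-1)*2 = -37 = 2 - k = -37. Consistent.

39


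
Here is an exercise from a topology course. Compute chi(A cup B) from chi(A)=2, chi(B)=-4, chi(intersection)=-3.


chi(A cup B) = chi(A) + chi(B) - chi(A cap B)
= 2 + (-4) - (-3)
= 1

1


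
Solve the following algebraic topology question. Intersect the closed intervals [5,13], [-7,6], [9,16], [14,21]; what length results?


Intersection = [max(a_i), min(b_i)] = [14, 6].
Since 14 > 6, the intersection is empty.
Length = 0

0


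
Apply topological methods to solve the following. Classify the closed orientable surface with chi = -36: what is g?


chi = 2 - 2g for closed orientable surfaces.
-36 = 2 - 2g
2g = 2 - (-36) = 38
g = 19

19


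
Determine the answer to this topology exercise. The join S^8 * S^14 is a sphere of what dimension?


Join of spheres: S^m * S^n = S^{m+n+1}.
dim = 8 + 14 + 1 = 23

23


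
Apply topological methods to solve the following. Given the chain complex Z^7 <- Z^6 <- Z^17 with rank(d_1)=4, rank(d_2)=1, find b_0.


rank H_k = rank(ker d_k) - rank(im d_{k+1}).
rank(ker d_0) = rank(C_0) - rank(d_0) = 7 - 0 = 7.
rank(im d_{0+1}) = 4.
rank H_0 = 7 - 4 = 3

3


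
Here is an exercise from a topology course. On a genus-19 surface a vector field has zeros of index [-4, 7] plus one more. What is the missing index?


Poincare-Hopf: sum of indices = chi(M).
chi(Sigma_19) = 2 - 2*19 = -36.
Sum of known indices = 3.
x = chi - (sum known) = -36 - (3) = -39

-39


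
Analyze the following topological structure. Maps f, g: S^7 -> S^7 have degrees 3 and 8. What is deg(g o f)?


Degree is multiplicative under composition: deg(g o f) = deg(g) * deg(f).
= 8 * 3 = 24

24
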